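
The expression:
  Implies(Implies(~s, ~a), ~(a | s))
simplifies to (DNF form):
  ~s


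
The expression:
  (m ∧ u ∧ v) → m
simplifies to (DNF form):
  True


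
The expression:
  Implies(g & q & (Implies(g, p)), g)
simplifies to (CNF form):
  True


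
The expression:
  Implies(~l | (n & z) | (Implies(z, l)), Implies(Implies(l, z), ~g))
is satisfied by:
  {l: True, g: False, z: False}
  {l: False, g: False, z: False}
  {z: True, l: True, g: False}
  {z: True, l: False, g: False}
  {g: True, l: True, z: False}


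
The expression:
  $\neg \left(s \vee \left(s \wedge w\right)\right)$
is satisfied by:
  {s: False}


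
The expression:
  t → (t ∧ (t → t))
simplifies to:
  True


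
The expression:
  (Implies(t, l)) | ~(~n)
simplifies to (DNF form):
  l | n | ~t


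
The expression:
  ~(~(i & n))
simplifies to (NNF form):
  i & n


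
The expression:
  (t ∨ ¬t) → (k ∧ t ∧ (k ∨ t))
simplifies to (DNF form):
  k ∧ t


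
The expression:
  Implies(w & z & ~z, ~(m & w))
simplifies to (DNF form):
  True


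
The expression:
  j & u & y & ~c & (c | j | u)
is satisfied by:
  {j: True, u: True, y: True, c: False}


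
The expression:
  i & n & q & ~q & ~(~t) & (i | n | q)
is never true.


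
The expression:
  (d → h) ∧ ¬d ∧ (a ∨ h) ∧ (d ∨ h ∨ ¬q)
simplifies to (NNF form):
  ¬d ∧ (a ∨ h) ∧ (h ∨ ¬q)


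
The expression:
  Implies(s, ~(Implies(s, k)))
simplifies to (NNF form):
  ~k | ~s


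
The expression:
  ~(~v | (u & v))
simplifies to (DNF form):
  v & ~u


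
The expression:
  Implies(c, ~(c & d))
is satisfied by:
  {c: False, d: False}
  {d: True, c: False}
  {c: True, d: False}


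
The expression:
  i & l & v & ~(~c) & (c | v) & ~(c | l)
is never true.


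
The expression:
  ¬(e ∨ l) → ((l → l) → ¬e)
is always true.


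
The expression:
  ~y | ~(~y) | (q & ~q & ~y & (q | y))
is always true.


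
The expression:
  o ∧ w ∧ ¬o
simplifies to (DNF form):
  False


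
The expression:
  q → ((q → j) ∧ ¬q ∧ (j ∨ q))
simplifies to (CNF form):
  ¬q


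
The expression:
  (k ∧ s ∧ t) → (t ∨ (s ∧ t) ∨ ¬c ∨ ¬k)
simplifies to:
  True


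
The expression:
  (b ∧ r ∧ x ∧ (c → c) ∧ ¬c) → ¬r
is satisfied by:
  {c: True, x: False, b: False, r: False}
  {c: False, x: False, b: False, r: False}
  {r: True, c: True, x: False, b: False}
  {r: True, c: False, x: False, b: False}
  {b: True, c: True, x: False, r: False}
  {b: True, c: False, x: False, r: False}
  {r: True, b: True, c: True, x: False}
  {r: True, b: True, c: False, x: False}
  {x: True, c: True, r: False, b: False}
  {x: True, c: False, r: False, b: False}
  {r: True, x: True, c: True, b: False}
  {r: True, x: True, c: False, b: False}
  {b: True, x: True, c: True, r: False}
  {b: True, x: True, c: False, r: False}
  {b: True, x: True, r: True, c: True}


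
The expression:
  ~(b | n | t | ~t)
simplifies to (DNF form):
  False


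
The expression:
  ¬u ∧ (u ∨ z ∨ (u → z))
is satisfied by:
  {u: False}


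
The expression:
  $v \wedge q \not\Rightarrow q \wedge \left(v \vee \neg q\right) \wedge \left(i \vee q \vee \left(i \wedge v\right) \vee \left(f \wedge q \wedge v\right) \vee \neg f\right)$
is never true.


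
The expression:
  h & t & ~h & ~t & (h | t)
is never true.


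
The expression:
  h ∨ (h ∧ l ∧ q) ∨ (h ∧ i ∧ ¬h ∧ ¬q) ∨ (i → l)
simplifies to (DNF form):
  h ∨ l ∨ ¬i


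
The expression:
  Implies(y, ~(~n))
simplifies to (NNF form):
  n | ~y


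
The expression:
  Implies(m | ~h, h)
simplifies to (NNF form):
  h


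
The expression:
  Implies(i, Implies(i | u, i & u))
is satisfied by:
  {u: True, i: False}
  {i: False, u: False}
  {i: True, u: True}


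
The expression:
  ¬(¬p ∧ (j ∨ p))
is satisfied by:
  {p: True, j: False}
  {j: False, p: False}
  {j: True, p: True}


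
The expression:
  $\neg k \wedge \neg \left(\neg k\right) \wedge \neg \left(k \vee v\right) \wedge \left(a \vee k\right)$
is never true.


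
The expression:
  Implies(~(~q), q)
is always true.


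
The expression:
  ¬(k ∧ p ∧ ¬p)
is always true.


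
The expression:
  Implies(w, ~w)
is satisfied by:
  {w: False}


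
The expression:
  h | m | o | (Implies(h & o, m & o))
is always true.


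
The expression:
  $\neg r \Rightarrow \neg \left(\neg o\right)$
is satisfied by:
  {r: True, o: True}
  {r: True, o: False}
  {o: True, r: False}


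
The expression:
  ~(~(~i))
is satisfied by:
  {i: False}


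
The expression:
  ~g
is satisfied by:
  {g: False}


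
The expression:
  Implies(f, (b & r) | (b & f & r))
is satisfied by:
  {r: True, b: True, f: False}
  {r: True, b: False, f: False}
  {b: True, r: False, f: False}
  {r: False, b: False, f: False}
  {f: True, r: True, b: True}


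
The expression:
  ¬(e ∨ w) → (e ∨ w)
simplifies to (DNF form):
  e ∨ w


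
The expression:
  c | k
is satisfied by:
  {k: True, c: True}
  {k: True, c: False}
  {c: True, k: False}


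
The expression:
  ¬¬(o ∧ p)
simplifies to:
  o ∧ p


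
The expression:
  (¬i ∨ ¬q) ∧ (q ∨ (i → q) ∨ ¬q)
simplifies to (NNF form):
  ¬i ∨ ¬q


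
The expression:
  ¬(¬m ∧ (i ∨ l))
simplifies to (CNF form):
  (m ∨ ¬i) ∧ (m ∨ ¬l)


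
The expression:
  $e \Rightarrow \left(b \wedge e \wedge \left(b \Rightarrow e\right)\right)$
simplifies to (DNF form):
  $b \vee \neg e$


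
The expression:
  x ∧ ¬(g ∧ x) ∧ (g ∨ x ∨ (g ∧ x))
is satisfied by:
  {x: True, g: False}


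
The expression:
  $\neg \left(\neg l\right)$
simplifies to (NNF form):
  $l$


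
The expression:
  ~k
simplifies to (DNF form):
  ~k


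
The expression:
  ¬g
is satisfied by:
  {g: False}


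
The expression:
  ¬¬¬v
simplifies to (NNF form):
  ¬v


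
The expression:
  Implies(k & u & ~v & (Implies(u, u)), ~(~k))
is always true.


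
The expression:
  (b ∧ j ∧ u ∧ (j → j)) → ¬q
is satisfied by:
  {u: False, q: False, b: False, j: False}
  {j: True, u: False, q: False, b: False}
  {b: True, u: False, q: False, j: False}
  {j: True, b: True, u: False, q: False}
  {q: True, j: False, u: False, b: False}
  {j: True, q: True, u: False, b: False}
  {b: True, q: True, j: False, u: False}
  {j: True, b: True, q: True, u: False}
  {u: True, b: False, q: False, j: False}
  {j: True, u: True, b: False, q: False}
  {b: True, u: True, j: False, q: False}
  {j: True, b: True, u: True, q: False}
  {q: True, u: True, b: False, j: False}
  {j: True, q: True, u: True, b: False}
  {b: True, q: True, u: True, j: False}


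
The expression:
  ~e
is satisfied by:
  {e: False}


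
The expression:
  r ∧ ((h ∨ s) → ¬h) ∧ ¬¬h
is never true.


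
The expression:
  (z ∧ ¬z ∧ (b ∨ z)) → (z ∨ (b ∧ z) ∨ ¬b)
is always true.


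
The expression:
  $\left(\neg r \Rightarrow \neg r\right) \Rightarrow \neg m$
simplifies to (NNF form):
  $\neg m$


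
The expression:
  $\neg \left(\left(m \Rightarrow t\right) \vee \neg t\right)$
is never true.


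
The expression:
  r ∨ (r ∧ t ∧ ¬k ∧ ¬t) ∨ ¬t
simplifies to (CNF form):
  r ∨ ¬t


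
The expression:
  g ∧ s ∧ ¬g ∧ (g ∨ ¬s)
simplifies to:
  False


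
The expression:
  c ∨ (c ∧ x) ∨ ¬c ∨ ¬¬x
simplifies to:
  True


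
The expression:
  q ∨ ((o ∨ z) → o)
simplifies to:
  o ∨ q ∨ ¬z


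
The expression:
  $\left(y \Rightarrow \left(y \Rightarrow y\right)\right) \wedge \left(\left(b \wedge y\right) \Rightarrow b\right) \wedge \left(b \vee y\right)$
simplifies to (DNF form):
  $b \vee y$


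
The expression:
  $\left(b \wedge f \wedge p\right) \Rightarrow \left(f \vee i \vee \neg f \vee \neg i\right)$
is always true.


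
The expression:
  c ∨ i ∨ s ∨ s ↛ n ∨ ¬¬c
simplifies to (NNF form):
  c ∨ i ∨ s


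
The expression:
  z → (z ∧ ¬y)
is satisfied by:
  {z: False, y: False}
  {y: True, z: False}
  {z: True, y: False}


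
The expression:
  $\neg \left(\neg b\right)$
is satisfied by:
  {b: True}


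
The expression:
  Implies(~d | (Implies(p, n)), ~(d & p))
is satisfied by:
  {p: False, d: False, n: False}
  {n: True, p: False, d: False}
  {d: True, p: False, n: False}
  {n: True, d: True, p: False}
  {p: True, n: False, d: False}
  {n: True, p: True, d: False}
  {d: True, p: True, n: False}


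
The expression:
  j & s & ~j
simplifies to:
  False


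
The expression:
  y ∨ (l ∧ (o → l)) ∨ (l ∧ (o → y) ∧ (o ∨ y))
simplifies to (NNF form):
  l ∨ y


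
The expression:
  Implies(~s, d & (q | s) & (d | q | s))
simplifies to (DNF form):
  s | (d & q)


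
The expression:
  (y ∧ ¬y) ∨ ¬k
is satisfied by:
  {k: False}


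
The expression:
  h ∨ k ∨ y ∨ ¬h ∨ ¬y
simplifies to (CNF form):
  True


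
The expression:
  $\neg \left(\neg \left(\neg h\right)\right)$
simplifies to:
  $\neg h$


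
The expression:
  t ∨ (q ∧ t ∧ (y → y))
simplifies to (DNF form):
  t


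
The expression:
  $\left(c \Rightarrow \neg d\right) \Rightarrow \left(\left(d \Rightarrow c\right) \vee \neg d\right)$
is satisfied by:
  {c: True, d: False}
  {d: False, c: False}
  {d: True, c: True}


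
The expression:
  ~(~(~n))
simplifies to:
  ~n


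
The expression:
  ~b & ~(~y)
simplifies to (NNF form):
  y & ~b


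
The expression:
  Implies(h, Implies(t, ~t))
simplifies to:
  ~h | ~t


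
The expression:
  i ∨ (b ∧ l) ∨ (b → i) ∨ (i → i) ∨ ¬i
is always true.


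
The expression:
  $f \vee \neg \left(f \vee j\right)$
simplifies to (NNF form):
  $f \vee \neg j$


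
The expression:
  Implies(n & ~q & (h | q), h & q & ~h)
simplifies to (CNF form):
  q | ~h | ~n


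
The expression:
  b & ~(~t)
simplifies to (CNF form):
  b & t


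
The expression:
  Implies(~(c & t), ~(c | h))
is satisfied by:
  {t: True, h: False, c: False}
  {h: False, c: False, t: False}
  {c: True, t: True, h: False}
  {c: True, h: True, t: True}


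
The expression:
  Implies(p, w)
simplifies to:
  w | ~p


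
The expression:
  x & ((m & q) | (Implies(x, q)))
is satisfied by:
  {x: True, q: True}


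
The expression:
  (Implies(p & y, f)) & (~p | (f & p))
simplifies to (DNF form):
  f | ~p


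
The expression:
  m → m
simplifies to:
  True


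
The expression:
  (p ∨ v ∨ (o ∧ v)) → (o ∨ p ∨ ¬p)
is always true.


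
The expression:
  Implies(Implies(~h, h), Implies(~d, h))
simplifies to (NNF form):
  True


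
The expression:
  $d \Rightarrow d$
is always true.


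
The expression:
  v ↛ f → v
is always true.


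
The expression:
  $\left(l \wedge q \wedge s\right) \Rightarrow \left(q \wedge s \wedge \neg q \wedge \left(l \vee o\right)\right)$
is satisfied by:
  {l: False, q: False, s: False}
  {s: True, l: False, q: False}
  {q: True, l: False, s: False}
  {s: True, q: True, l: False}
  {l: True, s: False, q: False}
  {s: True, l: True, q: False}
  {q: True, l: True, s: False}


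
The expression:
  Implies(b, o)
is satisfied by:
  {o: True, b: False}
  {b: False, o: False}
  {b: True, o: True}


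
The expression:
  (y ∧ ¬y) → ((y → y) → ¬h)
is always true.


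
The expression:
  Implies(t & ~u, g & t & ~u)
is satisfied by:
  {u: True, g: True, t: False}
  {u: True, g: False, t: False}
  {g: True, u: False, t: False}
  {u: False, g: False, t: False}
  {t: True, u: True, g: True}
  {t: True, u: True, g: False}
  {t: True, g: True, u: False}


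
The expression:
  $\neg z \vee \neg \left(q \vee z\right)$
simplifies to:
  $\neg z$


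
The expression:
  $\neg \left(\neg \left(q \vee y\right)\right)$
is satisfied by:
  {y: True, q: True}
  {y: True, q: False}
  {q: True, y: False}


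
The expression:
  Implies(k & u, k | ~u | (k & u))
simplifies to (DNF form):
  True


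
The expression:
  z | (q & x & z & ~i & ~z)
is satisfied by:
  {z: True}


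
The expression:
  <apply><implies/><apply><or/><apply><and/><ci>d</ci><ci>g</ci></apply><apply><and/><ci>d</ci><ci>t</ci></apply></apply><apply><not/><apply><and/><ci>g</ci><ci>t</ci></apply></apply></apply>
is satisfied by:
  {g: False, t: False, d: False}
  {d: True, g: False, t: False}
  {t: True, g: False, d: False}
  {d: True, t: True, g: False}
  {g: True, d: False, t: False}
  {d: True, g: True, t: False}
  {t: True, g: True, d: False}


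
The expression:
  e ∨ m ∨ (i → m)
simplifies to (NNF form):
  e ∨ m ∨ ¬i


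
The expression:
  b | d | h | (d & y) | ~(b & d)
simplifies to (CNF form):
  True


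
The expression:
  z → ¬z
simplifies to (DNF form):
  ¬z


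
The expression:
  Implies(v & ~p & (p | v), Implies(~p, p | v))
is always true.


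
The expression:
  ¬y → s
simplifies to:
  s ∨ y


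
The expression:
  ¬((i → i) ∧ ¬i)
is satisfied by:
  {i: True}


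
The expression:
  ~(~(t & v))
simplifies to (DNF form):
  t & v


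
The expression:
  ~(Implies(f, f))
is never true.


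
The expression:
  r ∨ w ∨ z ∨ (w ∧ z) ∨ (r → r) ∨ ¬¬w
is always true.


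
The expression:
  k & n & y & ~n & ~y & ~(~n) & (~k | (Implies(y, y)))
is never true.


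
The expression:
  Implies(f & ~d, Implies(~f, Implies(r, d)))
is always true.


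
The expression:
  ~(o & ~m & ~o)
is always true.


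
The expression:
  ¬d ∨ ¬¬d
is always true.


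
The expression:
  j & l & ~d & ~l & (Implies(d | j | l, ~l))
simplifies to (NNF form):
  False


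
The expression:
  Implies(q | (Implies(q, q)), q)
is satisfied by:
  {q: True}


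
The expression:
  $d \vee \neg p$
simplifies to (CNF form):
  $d \vee \neg p$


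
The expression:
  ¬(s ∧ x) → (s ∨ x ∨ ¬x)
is always true.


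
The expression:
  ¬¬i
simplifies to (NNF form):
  i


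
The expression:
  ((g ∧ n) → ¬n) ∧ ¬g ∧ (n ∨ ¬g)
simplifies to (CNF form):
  ¬g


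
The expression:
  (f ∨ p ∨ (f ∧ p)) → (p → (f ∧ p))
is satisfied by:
  {f: True, p: False}
  {p: False, f: False}
  {p: True, f: True}


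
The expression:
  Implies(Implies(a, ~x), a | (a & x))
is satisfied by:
  {a: True}


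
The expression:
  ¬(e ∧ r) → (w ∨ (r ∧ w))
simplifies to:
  w ∨ (e ∧ r)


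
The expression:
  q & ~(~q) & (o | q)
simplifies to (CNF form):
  q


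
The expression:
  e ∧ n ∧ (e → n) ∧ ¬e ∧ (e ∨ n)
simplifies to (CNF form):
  False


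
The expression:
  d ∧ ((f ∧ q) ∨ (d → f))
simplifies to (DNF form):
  d ∧ f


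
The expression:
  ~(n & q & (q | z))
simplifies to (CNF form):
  ~n | ~q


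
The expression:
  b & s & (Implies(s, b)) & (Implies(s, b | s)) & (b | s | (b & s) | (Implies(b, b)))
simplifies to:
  b & s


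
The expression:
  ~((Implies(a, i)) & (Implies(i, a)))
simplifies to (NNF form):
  (a & ~i) | (i & ~a)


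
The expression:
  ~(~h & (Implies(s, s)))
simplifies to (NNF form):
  h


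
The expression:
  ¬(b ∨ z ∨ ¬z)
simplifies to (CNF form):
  False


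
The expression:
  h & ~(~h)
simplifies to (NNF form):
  h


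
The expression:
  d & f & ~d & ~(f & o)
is never true.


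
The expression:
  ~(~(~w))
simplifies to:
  ~w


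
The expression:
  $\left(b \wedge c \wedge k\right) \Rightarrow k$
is always true.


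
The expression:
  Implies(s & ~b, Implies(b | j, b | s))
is always true.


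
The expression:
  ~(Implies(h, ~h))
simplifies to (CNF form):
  h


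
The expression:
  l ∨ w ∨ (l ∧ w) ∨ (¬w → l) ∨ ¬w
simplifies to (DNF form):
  True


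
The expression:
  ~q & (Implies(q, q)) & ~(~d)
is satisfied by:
  {d: True, q: False}


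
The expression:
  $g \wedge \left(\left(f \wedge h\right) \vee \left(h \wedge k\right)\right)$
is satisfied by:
  {k: True, f: True, h: True, g: True}
  {k: True, h: True, g: True, f: False}
  {f: True, h: True, g: True, k: False}


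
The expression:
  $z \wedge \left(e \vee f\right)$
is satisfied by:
  {z: True, e: True, f: True}
  {z: True, e: True, f: False}
  {z: True, f: True, e: False}


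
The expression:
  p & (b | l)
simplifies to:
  p & (b | l)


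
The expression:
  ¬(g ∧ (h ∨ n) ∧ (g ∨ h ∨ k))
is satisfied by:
  {n: False, g: False, h: False}
  {h: True, n: False, g: False}
  {n: True, h: False, g: False}
  {h: True, n: True, g: False}
  {g: True, h: False, n: False}


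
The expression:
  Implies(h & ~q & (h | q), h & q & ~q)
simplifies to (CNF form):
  q | ~h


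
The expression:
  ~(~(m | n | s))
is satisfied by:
  {n: True, m: True, s: True}
  {n: True, m: True, s: False}
  {n: True, s: True, m: False}
  {n: True, s: False, m: False}
  {m: True, s: True, n: False}
  {m: True, s: False, n: False}
  {s: True, m: False, n: False}


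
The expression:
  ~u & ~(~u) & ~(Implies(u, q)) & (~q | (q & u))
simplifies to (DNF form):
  False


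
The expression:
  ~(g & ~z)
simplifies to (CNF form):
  z | ~g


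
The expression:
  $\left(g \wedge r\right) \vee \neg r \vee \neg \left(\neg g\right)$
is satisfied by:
  {g: True, r: False}
  {r: False, g: False}
  {r: True, g: True}


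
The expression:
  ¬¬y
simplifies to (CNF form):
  y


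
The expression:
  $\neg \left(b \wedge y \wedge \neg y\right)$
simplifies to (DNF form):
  $\text{True}$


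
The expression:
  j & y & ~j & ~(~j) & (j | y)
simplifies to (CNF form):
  False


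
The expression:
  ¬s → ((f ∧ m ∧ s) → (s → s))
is always true.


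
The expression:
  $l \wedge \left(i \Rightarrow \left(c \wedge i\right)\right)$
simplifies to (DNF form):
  $\left(c \wedge l\right) \vee \left(l \wedge \neg i\right)$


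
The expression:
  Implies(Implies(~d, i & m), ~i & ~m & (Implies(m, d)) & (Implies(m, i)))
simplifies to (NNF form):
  (~d & ~i) | (~d & ~m) | (~i & ~m)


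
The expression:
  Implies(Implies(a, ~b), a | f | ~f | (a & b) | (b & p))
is always true.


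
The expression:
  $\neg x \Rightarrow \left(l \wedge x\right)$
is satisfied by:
  {x: True}


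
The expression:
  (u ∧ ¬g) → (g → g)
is always true.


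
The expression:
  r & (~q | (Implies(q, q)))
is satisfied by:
  {r: True}


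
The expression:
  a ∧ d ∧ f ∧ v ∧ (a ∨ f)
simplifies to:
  a ∧ d ∧ f ∧ v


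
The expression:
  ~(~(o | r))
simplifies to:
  o | r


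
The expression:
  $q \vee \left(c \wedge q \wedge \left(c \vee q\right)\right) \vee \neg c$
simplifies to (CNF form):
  $q \vee \neg c$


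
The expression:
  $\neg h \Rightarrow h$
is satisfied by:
  {h: True}


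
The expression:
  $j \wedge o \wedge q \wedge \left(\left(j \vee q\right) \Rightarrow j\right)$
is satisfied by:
  {j: True, o: True, q: True}


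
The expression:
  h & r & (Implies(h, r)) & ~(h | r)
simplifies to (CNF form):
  False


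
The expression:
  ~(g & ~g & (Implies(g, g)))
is always true.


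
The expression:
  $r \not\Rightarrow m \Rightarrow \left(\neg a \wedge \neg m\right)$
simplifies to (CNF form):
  $m \vee \neg a \vee \neg r$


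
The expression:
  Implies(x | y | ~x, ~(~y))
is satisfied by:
  {y: True}


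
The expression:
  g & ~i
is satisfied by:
  {g: True, i: False}


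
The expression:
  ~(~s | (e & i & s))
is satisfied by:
  {s: True, e: False, i: False}
  {s: True, i: True, e: False}
  {s: True, e: True, i: False}


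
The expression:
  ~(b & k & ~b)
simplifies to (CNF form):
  True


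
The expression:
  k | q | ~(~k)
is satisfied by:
  {k: True, q: True}
  {k: True, q: False}
  {q: True, k: False}


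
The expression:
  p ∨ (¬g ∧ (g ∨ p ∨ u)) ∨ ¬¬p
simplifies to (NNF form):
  p ∨ (u ∧ ¬g)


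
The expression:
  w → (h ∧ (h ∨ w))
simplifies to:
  h ∨ ¬w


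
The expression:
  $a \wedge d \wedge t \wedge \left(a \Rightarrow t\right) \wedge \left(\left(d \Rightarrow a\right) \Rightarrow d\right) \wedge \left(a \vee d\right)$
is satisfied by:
  {t: True, a: True, d: True}


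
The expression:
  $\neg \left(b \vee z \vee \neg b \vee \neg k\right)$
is never true.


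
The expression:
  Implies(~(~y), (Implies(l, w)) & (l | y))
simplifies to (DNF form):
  w | ~l | ~y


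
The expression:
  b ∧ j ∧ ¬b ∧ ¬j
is never true.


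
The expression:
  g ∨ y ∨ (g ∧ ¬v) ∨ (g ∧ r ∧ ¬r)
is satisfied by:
  {y: True, g: True}
  {y: True, g: False}
  {g: True, y: False}


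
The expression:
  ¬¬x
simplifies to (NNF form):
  x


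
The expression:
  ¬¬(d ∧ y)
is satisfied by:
  {d: True, y: True}


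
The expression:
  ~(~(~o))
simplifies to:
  ~o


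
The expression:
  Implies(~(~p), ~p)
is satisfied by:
  {p: False}


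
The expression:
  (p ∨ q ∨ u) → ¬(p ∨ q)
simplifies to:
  ¬p ∧ ¬q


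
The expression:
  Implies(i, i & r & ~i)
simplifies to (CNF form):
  ~i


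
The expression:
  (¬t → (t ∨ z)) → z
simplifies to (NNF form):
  z ∨ ¬t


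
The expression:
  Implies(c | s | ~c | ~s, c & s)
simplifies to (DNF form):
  c & s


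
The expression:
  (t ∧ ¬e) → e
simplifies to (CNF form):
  e ∨ ¬t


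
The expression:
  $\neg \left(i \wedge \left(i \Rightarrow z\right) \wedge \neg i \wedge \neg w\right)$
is always true.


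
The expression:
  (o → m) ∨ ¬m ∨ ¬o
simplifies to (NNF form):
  True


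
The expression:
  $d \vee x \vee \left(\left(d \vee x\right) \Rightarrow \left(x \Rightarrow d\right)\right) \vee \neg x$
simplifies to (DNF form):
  $\text{True}$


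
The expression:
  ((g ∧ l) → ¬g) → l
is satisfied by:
  {l: True}


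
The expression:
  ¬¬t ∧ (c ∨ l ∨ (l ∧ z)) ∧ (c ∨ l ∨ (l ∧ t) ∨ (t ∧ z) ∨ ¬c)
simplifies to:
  t ∧ (c ∨ l)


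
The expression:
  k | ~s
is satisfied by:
  {k: True, s: False}
  {s: False, k: False}
  {s: True, k: True}


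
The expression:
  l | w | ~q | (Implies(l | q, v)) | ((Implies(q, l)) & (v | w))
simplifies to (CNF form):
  l | v | w | ~q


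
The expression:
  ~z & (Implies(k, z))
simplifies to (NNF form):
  ~k & ~z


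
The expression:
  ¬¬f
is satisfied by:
  {f: True}


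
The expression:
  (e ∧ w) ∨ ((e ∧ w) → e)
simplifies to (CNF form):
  True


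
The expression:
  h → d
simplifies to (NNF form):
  d ∨ ¬h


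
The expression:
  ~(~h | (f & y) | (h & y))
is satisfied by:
  {h: True, y: False}


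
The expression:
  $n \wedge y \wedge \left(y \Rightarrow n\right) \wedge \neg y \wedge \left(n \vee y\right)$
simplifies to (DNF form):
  $\text{False}$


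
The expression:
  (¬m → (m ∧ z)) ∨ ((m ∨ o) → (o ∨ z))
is always true.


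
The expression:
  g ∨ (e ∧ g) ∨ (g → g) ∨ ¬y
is always true.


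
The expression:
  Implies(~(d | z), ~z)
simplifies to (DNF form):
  True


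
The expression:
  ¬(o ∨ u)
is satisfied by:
  {u: False, o: False}


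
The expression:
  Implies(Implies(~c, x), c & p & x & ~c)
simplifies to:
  ~c & ~x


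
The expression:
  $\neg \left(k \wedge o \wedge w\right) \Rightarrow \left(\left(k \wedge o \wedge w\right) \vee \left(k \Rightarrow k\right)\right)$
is always true.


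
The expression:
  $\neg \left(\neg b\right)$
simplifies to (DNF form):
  $b$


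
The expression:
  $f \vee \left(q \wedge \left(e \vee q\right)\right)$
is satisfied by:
  {q: True, f: True}
  {q: True, f: False}
  {f: True, q: False}


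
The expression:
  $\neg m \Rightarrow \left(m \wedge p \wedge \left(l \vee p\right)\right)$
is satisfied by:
  {m: True}


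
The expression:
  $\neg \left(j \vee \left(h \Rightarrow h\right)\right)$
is never true.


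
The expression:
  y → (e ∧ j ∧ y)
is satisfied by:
  {j: True, e: True, y: False}
  {j: True, e: False, y: False}
  {e: True, j: False, y: False}
  {j: False, e: False, y: False}
  {y: True, j: True, e: True}


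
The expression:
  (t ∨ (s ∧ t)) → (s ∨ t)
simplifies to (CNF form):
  True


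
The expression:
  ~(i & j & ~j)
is always true.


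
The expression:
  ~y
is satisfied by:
  {y: False}


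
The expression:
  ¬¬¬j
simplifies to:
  ¬j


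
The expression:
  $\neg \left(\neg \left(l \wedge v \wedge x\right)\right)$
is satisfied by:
  {v: True, x: True, l: True}


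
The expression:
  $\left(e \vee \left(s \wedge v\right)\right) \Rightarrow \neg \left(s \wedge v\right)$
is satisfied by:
  {s: False, v: False}
  {v: True, s: False}
  {s: True, v: False}


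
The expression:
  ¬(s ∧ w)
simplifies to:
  ¬s ∨ ¬w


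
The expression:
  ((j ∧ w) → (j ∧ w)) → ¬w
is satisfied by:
  {w: False}


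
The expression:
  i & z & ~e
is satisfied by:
  {z: True, i: True, e: False}


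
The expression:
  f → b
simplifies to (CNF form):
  b ∨ ¬f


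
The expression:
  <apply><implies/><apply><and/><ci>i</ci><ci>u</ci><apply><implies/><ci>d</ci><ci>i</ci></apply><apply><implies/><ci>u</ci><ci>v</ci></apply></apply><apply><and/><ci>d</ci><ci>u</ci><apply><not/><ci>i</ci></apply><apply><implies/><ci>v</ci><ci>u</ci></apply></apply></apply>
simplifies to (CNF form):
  <apply><or/><apply><not/><ci>i</ci></apply><apply><not/><ci>u</ci></apply><apply><not/><ci>v</ci></apply></apply>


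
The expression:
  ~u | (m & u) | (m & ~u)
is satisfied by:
  {m: True, u: False}
  {u: False, m: False}
  {u: True, m: True}


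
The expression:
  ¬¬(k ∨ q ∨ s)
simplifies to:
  k ∨ q ∨ s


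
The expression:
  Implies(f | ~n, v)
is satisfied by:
  {n: True, v: True, f: False}
  {v: True, f: False, n: False}
  {n: True, v: True, f: True}
  {v: True, f: True, n: False}
  {n: True, f: False, v: False}


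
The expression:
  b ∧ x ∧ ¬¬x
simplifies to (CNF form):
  b ∧ x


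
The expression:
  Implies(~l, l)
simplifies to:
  l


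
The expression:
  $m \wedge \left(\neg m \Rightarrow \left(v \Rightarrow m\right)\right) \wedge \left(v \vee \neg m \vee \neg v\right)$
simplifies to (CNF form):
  $m$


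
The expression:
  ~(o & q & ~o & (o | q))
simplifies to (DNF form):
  True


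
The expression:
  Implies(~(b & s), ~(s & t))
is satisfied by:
  {b: True, s: False, t: False}
  {s: False, t: False, b: False}
  {b: True, t: True, s: False}
  {t: True, s: False, b: False}
  {b: True, s: True, t: False}
  {s: True, b: False, t: False}
  {b: True, t: True, s: True}


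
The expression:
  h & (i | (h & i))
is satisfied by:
  {h: True, i: True}


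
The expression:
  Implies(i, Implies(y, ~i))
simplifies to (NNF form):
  ~i | ~y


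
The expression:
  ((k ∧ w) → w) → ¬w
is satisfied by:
  {w: False}


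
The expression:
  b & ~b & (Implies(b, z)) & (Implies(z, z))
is never true.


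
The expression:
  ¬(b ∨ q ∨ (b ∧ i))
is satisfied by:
  {q: False, b: False}


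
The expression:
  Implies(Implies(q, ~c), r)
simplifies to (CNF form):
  (c | r) & (q | r)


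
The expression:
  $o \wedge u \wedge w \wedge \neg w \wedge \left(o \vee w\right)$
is never true.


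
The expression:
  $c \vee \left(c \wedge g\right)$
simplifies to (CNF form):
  $c$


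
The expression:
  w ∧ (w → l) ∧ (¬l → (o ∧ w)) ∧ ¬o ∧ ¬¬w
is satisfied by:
  {w: True, l: True, o: False}


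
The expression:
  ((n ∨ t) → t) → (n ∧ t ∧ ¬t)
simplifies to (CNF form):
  n ∧ ¬t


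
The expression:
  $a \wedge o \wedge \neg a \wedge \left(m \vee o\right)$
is never true.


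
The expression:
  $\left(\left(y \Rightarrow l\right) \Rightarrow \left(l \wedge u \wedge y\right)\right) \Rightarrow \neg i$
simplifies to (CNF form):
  $\left(l \vee \neg i \vee \neg y\right) \wedge \left(\neg i \vee \neg u \vee \neg y\right)$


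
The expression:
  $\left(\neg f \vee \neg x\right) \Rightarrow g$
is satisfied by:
  {g: True, f: True, x: True}
  {g: True, f: True, x: False}
  {g: True, x: True, f: False}
  {g: True, x: False, f: False}
  {f: True, x: True, g: False}


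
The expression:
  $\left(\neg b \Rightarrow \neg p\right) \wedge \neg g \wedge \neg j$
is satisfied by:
  {b: True, g: False, p: False, j: False}
  {b: False, g: False, p: False, j: False}
  {b: True, p: True, g: False, j: False}


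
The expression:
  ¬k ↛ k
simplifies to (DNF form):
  True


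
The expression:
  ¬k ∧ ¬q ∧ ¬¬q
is never true.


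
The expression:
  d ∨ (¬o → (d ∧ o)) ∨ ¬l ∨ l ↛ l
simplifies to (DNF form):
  d ∨ o ∨ ¬l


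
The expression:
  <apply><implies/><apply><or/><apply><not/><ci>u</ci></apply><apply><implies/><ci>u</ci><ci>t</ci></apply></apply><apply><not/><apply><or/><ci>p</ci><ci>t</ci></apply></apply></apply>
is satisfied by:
  {u: True, p: False, t: False}
  {p: False, t: False, u: False}
  {u: True, p: True, t: False}


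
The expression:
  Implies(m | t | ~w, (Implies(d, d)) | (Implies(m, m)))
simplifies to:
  True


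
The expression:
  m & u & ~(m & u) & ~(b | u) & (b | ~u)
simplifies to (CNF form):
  False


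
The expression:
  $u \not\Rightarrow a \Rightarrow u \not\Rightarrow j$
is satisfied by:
  {a: True, u: False, j: False}
  {u: False, j: False, a: False}
  {j: True, a: True, u: False}
  {j: True, u: False, a: False}
  {a: True, u: True, j: False}
  {u: True, a: False, j: False}
  {j: True, u: True, a: True}


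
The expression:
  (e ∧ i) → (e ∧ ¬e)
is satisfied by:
  {e: False, i: False}
  {i: True, e: False}
  {e: True, i: False}


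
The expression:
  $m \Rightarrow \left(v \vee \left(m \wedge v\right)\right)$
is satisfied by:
  {v: True, m: False}
  {m: False, v: False}
  {m: True, v: True}


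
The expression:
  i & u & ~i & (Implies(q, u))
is never true.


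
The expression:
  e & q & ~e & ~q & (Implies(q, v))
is never true.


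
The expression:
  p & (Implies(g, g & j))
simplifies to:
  p & (j | ~g)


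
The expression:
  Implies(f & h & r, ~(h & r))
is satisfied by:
  {h: False, r: False, f: False}
  {f: True, h: False, r: False}
  {r: True, h: False, f: False}
  {f: True, r: True, h: False}
  {h: True, f: False, r: False}
  {f: True, h: True, r: False}
  {r: True, h: True, f: False}


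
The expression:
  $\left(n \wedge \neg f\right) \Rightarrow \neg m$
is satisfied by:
  {f: True, m: False, n: False}
  {f: False, m: False, n: False}
  {n: True, f: True, m: False}
  {n: True, f: False, m: False}
  {m: True, f: True, n: False}
  {m: True, f: False, n: False}
  {m: True, n: True, f: True}


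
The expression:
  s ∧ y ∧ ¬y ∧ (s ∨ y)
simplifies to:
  False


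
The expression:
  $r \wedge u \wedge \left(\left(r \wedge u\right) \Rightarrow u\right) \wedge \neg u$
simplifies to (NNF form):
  $\text{False}$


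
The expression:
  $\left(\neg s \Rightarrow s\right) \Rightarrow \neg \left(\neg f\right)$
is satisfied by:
  {f: True, s: False}
  {s: False, f: False}
  {s: True, f: True}


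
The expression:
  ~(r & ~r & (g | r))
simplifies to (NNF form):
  True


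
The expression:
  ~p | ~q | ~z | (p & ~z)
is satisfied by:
  {p: False, z: False, q: False}
  {q: True, p: False, z: False}
  {z: True, p: False, q: False}
  {q: True, z: True, p: False}
  {p: True, q: False, z: False}
  {q: True, p: True, z: False}
  {z: True, p: True, q: False}


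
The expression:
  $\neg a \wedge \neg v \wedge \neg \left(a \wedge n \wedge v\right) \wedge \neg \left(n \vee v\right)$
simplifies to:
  $\neg a \wedge \neg n \wedge \neg v$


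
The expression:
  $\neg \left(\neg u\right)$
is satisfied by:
  {u: True}


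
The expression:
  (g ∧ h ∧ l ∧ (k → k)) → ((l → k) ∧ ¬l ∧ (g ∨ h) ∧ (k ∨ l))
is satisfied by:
  {l: False, g: False, h: False}
  {h: True, l: False, g: False}
  {g: True, l: False, h: False}
  {h: True, g: True, l: False}
  {l: True, h: False, g: False}
  {h: True, l: True, g: False}
  {g: True, l: True, h: False}


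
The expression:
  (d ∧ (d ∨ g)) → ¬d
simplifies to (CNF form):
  ¬d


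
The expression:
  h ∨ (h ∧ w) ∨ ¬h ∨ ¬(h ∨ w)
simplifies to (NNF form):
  True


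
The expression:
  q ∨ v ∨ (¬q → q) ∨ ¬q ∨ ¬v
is always true.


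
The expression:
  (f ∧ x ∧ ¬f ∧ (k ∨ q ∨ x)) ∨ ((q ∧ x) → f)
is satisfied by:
  {f: True, q: False, x: False}
  {f: False, q: False, x: False}
  {x: True, f: True, q: False}
  {x: True, f: False, q: False}
  {q: True, f: True, x: False}
  {q: True, f: False, x: False}
  {q: True, x: True, f: True}


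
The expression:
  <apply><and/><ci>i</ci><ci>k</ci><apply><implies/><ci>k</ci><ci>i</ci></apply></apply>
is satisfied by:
  {i: True, k: True}


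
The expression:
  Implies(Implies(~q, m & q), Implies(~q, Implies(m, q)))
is always true.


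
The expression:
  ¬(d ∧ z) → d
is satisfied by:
  {d: True}


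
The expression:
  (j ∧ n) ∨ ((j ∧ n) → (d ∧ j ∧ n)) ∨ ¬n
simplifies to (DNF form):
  True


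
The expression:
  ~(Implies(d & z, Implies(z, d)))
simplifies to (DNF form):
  False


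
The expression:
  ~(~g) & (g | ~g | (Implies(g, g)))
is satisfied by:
  {g: True}


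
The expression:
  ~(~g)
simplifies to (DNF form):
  g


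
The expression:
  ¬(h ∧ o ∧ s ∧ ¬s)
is always true.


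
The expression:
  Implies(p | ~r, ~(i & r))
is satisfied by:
  {p: False, i: False, r: False}
  {r: True, p: False, i: False}
  {i: True, p: False, r: False}
  {r: True, i: True, p: False}
  {p: True, r: False, i: False}
  {r: True, p: True, i: False}
  {i: True, p: True, r: False}


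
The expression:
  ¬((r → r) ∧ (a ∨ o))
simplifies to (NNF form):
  ¬a ∧ ¬o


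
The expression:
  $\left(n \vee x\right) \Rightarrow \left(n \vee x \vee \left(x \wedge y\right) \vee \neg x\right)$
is always true.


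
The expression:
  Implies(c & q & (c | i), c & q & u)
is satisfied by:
  {u: True, c: False, q: False}
  {c: False, q: False, u: False}
  {u: True, q: True, c: False}
  {q: True, c: False, u: False}
  {u: True, c: True, q: False}
  {c: True, u: False, q: False}
  {u: True, q: True, c: True}


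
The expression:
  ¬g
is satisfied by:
  {g: False}


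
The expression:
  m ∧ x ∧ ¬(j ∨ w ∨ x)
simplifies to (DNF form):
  False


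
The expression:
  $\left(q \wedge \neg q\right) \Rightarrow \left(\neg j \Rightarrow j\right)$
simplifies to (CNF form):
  $\text{True}$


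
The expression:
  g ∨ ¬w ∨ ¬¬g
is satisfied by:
  {g: True, w: False}
  {w: False, g: False}
  {w: True, g: True}


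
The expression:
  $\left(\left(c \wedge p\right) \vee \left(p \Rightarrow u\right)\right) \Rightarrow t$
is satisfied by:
  {t: True, p: True, u: False, c: False}
  {t: True, u: False, c: False, p: False}
  {t: True, p: True, c: True, u: False}
  {t: True, c: True, u: False, p: False}
  {t: True, p: True, u: True, c: False}
  {t: True, u: True, c: False, p: False}
  {t: True, p: True, c: True, u: True}
  {t: True, c: True, u: True, p: False}
  {p: True, u: False, c: False, t: False}


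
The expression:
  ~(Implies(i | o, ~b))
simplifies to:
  b & (i | o)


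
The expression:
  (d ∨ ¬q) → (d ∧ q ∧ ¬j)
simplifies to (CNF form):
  q ∧ (¬d ∨ ¬j)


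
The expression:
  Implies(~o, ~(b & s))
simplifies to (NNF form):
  o | ~b | ~s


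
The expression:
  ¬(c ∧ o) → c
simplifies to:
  c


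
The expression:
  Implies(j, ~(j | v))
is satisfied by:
  {j: False}


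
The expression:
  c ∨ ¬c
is always true.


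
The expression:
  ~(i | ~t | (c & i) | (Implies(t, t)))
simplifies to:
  False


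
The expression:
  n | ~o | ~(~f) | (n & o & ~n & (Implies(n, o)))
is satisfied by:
  {n: True, f: True, o: False}
  {n: True, f: False, o: False}
  {f: True, n: False, o: False}
  {n: False, f: False, o: False}
  {n: True, o: True, f: True}
  {n: True, o: True, f: False}
  {o: True, f: True, n: False}


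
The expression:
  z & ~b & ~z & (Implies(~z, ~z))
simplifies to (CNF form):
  False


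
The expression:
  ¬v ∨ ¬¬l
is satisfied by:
  {l: True, v: False}
  {v: False, l: False}
  {v: True, l: True}


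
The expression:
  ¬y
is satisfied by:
  {y: False}


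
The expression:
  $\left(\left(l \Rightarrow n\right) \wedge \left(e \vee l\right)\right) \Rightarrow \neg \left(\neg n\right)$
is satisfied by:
  {n: True, l: True, e: False}
  {n: True, e: False, l: False}
  {l: True, e: False, n: False}
  {l: False, e: False, n: False}
  {n: True, l: True, e: True}
  {n: True, e: True, l: False}
  {l: True, e: True, n: False}


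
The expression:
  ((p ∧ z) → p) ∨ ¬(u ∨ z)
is always true.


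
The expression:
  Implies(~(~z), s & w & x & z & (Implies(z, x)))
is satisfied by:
  {s: True, x: True, w: True, z: False}
  {s: True, x: True, w: False, z: False}
  {s: True, w: True, x: False, z: False}
  {s: True, w: False, x: False, z: False}
  {x: True, w: True, s: False, z: False}
  {x: True, w: False, s: False, z: False}
  {w: True, s: False, x: False, z: False}
  {w: False, s: False, x: False, z: False}
  {z: True, s: True, x: True, w: True}


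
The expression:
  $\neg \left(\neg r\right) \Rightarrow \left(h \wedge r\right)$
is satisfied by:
  {h: True, r: False}
  {r: False, h: False}
  {r: True, h: True}


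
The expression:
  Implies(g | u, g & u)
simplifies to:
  (g & u) | (~g & ~u)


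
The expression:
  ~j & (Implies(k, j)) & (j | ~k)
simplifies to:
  ~j & ~k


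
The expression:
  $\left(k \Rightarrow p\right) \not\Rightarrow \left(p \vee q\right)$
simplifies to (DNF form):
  $\neg k \wedge \neg p \wedge \neg q$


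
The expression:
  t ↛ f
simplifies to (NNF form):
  t ∧ ¬f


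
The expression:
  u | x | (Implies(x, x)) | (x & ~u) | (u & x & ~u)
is always true.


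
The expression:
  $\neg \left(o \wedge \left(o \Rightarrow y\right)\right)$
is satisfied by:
  {o: False, y: False}
  {y: True, o: False}
  {o: True, y: False}


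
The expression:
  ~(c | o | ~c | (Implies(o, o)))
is never true.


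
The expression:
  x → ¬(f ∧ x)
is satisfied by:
  {x: False, f: False}
  {f: True, x: False}
  {x: True, f: False}


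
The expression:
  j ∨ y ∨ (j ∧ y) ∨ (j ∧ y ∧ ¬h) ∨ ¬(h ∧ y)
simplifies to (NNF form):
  True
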